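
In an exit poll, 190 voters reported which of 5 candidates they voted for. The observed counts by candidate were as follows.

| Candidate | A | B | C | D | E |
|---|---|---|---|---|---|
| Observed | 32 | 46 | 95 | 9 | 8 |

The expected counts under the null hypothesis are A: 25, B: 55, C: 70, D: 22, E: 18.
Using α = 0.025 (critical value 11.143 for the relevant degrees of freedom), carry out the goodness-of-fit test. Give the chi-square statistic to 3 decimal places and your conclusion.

cat         O        E   (O−E)²/E
A          32       25     1.9600
B          46       55     1.4727
C          95       70     8.9286
D           9       22     7.6818
E           8       18     5.5556
Sum = 25.599
df = 4. Since 25.599 > 11.143, we reject H₀.

25.599; reject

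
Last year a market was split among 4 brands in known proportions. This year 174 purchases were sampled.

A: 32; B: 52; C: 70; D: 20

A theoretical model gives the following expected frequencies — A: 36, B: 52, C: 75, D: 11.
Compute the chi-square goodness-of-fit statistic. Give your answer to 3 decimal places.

A: (32 − 36)²/36 = 16/36 = 0.4444
B: (52 − 52)²/52 = 0/52 = 0.0000
C: (70 − 75)²/75 = 25/75 = 0.3333
D: (20 − 11)²/11 = 81/11 = 7.3636
Sum = 8.141

8.141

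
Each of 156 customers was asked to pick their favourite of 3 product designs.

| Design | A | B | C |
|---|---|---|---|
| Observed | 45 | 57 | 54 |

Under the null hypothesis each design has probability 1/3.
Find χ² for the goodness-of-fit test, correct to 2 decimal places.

Expected count for each of the 3 categories: 156/3 = 52.
A: (45 − 52)²/52 = 49/52 = 0.942
B: (57 − 52)²/52 = 25/52 = 0.481
C: (54 − 52)²/52 = 4/52 = 0.077
Sum = 1.50

1.50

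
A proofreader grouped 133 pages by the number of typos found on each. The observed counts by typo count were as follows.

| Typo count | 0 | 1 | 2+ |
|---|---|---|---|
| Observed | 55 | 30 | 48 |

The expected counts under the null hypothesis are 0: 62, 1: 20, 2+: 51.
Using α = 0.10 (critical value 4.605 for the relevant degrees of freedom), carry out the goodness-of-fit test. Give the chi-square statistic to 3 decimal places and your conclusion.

5.967; reject

χ² = (55−62)²/62 + (30−20)²/20 + (48−51)²/51
   = 0.7903 + 5.0000 + 0.1765
Sum = 5.967
df = 2. Since 5.967 > 4.605, we reject H₀.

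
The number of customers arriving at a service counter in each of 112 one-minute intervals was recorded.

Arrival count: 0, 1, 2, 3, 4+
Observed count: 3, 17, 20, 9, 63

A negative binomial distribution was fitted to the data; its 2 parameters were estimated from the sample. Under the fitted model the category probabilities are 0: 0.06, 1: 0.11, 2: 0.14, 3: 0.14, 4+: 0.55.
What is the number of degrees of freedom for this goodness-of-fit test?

2

There are k = 5 categories and 2 parameters estimated from the data, so df = 5 − 1 − 2 = 2.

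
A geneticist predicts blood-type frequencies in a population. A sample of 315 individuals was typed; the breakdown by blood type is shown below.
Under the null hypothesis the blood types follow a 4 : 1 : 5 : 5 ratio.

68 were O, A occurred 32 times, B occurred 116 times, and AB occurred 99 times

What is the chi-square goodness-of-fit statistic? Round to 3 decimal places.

10.305

Ratio total = 15. Expected counts: 315×4/15 = 84, 315×1/15 = 21, 315×5/15 = 105, 315×5/15 = 105.
cat         O        E   (O−E)²/E
O          68       84     3.0476
A          32       21     5.7619
B         116      105     1.1524
AB         99      105     0.3429
Sum = 10.305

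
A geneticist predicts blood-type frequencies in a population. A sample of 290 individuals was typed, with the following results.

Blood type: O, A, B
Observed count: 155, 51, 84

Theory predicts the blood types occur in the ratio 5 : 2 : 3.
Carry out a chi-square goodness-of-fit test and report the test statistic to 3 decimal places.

Ratio total = 10. Expected counts: 290×5/10 = 145, 290×2/10 = 58, 290×3/10 = 87.
O: (155 − 145)²/145 = 100/145 = 0.6897
A: (51 − 58)²/58 = 49/58 = 0.8448
B: (84 − 87)²/87 = 9/87 = 0.1034
Sum = 1.638

1.638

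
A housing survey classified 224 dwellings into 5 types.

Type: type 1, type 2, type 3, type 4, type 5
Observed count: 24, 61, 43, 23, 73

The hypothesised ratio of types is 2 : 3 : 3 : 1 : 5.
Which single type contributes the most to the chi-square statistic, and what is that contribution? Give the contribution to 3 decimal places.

type 2, 3.521

Ratio total = 14. Expected counts: 224×2/14 = 32, 224×3/14 = 48, 224×3/14 = 48, 224×1/14 = 16, 224×5/14 = 80.
cat         O        E   (O−E)²/E
type 1     24       32     2.0000
type 2     61       48     3.5208
type 3     43       48     0.5208
type 4     23       16     3.0625
type 5     73       80     0.6125
The largest term is for type 2: 3.521.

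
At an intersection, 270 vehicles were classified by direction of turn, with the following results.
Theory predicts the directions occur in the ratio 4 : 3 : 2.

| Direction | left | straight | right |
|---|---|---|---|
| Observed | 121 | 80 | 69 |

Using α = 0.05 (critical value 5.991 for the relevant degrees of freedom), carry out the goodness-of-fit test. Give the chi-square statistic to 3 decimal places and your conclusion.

2.469; do not reject

Ratio total = 9. Expected counts: 270×4/9 = 120, 270×3/9 = 90, 270×2/9 = 60.
left: (121 − 120)²/120 = 1/120 = 0.0083
straight: (80 − 90)²/90 = 100/90 = 1.1111
right: (69 − 60)²/60 = 81/60 = 1.3500
Sum = 2.469
df = 2. Since 2.469 < 5.991, we do not reject H₀.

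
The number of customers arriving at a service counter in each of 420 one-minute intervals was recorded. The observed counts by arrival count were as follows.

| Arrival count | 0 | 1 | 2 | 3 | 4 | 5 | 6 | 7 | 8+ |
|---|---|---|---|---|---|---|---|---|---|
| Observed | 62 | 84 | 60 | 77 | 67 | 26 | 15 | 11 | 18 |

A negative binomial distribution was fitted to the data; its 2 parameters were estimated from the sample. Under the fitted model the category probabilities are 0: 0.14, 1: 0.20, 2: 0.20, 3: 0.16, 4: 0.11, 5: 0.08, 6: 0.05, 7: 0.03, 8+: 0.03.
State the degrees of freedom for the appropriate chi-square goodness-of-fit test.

6

There are k = 9 categories and 2 parameters estimated from the data, so df = 9 − 1 − 2 = 6.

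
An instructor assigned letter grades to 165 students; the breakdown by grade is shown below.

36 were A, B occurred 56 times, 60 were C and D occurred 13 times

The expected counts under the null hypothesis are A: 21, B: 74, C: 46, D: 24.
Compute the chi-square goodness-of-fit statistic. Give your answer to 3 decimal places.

24.395

A: (36 − 21)²/21 = 225/21 = 10.7143
B: (56 − 74)²/74 = 324/74 = 4.3784
C: (60 − 46)²/46 = 196/46 = 4.2609
D: (13 − 24)²/24 = 121/24 = 5.0417
Sum = 24.395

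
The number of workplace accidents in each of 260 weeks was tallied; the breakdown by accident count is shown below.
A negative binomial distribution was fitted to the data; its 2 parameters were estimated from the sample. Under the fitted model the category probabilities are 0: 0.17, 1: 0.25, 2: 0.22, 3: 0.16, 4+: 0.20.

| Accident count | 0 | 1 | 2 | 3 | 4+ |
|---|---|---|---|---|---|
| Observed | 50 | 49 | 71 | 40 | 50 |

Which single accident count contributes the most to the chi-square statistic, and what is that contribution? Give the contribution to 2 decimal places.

1, 3.94

Expected counts E_i = n·p_i: 260×0.17 = 44.2, 260×0.25 = 65, 260×0.22 = 57.2, 260×0.16 = 41.6, 260×0.20 = 52.
0: (50 − 44.2)²/44.2 = 33.64/44.2 = 0.761
1: (49 − 65)²/65 = 256/65 = 3.938
2: (71 − 57.2)²/57.2 = 190.44/57.2 = 3.329
3: (40 − 41.6)²/41.6 = 2.56/41.6 = 0.062
4+: (50 − 52)²/52 = 4/52 = 0.077
The largest term is for 1: 3.94.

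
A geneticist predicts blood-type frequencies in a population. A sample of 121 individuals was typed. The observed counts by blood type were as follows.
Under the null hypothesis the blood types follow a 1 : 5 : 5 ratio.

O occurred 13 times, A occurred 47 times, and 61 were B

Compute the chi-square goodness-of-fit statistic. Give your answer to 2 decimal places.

Ratio total = 11. Expected counts: 121×1/11 = 11, 121×5/11 = 55, 121×5/11 = 55.
χ² = (13−11)²/11 + (47−55)²/55 + (61−55)²/55
   = 0.364 + 1.164 + 0.655
Sum = 2.18

2.18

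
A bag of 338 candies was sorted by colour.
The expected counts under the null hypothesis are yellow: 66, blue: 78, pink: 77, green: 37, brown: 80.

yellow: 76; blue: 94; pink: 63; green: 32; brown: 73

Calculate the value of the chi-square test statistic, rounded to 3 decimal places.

cat         O        E   (O−E)²/E
yellow     76       66     1.5152
blue       94       78     3.2821
pink       63       77     2.5455
green      32       37     0.6757
brown      73       80     0.6125
Sum = 8.631

8.631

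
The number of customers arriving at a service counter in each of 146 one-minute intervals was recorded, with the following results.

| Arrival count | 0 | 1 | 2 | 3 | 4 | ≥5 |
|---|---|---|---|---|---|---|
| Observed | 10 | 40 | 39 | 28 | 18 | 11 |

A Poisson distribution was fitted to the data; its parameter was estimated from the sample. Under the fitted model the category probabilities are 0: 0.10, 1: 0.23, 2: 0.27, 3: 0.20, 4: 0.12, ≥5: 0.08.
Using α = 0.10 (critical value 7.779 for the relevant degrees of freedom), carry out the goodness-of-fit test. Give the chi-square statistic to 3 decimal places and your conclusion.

2.783; do not reject

Expected counts E_i = n·p_i: 146×0.10 = 14.6, 146×0.23 = 33.58, 146×0.27 = 39.42, 146×0.20 = 29.2, 146×0.12 = 17.52, 146×0.08 = 11.68.
χ² = (10−14.6)²/14.6 + (40−33.58)²/33.58 + (39−39.42)²/39.42 + (28−29.2)²/29.2 + (18−17.52)²/17.52 + (11−11.68)²/11.68
   = 1.4493 + 1.2274 + 0.0045 + 0.0493 + 0.0132 + 0.0396
Sum = 2.783
df = 4. Since 2.783 < 7.779, we do not reject H₀.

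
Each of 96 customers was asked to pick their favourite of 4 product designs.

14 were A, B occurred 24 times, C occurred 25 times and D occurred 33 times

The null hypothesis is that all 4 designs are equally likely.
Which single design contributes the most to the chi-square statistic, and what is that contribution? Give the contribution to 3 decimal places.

Expected count for each of the 4 categories: 96/4 = 24.
A: (14 − 24)²/24 = 100/24 = 4.1667
B: (24 − 24)²/24 = 0/24 = 0.0000
C: (25 − 24)²/24 = 1/24 = 0.0417
D: (33 − 24)²/24 = 81/24 = 3.3750
The largest term is for A: 4.167.

A, 4.167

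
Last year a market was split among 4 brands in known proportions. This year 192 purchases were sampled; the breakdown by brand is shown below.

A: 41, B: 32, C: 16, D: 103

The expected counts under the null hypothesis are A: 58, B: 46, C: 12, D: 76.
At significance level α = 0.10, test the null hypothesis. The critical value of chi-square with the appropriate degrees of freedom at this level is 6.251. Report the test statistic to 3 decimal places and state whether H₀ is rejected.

χ² = (41−58)²/58 + (32−46)²/46 + (16−12)²/12 + (103−76)²/76
   = 4.9828 + 4.2609 + 1.3333 + 9.5921
Sum = 20.169
df = 3. Since 20.169 > 6.251, we reject H₀.

20.169; reject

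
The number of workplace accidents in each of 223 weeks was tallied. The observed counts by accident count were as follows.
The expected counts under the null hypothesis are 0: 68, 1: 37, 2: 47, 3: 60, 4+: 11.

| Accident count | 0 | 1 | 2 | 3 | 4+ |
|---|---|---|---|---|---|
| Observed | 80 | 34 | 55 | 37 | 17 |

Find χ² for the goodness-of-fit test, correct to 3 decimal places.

χ² = (80−68)²/68 + (34−37)²/37 + (55−47)²/47 + (37−60)²/60 + (17−11)²/11
   = 2.1176 + 0.2432 + 1.3617 + 8.8167 + 3.2727
Sum = 15.812

15.812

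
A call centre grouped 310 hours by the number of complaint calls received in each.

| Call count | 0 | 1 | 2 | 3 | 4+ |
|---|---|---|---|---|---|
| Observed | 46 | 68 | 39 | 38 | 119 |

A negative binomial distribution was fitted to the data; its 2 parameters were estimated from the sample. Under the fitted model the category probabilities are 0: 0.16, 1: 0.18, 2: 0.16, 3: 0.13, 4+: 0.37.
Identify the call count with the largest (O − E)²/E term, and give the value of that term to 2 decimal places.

1, 2.67

Expected counts E_i = n·p_i: 310×0.16 = 49.6, 310×0.18 = 55.8, 310×0.16 = 49.6, 310×0.13 = 40.3, 310×0.37 = 114.7.
0: (46 − 49.6)²/49.6 = 12.96/49.6 = 0.261
1: (68 − 55.8)²/55.8 = 148.84/55.8 = 2.667
2: (39 − 49.6)²/49.6 = 112.36/49.6 = 2.265
3: (38 − 40.3)²/40.3 = 5.29/40.3 = 0.131
4+: (119 − 114.7)²/114.7 = 18.49/114.7 = 0.161
The largest term is for 1: 2.67.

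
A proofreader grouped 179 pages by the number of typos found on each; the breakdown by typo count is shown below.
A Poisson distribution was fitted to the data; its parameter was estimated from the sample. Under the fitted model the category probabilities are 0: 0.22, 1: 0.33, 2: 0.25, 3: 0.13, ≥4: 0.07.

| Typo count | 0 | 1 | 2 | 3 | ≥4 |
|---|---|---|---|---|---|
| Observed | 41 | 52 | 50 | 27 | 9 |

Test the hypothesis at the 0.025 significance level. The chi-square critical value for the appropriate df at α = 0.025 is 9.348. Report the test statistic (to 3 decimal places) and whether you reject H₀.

3.121; do not reject

Expected counts E_i = n·p_i: 179×0.22 = 39.38, 179×0.33 = 59.07, 179×0.25 = 44.75, 179×0.13 = 23.27, 179×0.07 = 12.53.
χ² = (41−39.38)²/39.38 + (52−59.07)²/59.07 + (50−44.75)²/44.75 + (27−23.27)²/23.27 + (9−12.53)²/12.53
   = 0.0666 + 0.8462 + 0.6159 + 0.5979 + 0.9945
Sum = 3.121
df = 3. Since 3.121 < 9.348, we do not reject H₀.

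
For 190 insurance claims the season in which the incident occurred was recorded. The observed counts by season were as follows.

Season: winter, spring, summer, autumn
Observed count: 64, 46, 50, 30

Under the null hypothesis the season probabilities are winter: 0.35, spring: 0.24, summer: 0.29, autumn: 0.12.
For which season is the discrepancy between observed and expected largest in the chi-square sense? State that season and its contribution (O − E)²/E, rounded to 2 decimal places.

autumn, 2.27

Expected counts E_i = n·p_i: 190×0.35 = 66.5, 190×0.24 = 45.6, 190×0.29 = 55.1, 190×0.12 = 22.8.
χ² = (64−66.5)²/66.5 + (46−45.6)²/45.6 + (50−55.1)²/55.1 + (30−22.8)²/22.8
   = 0.094 + 0.004 + 0.472 + 2.274
The largest term is for autumn: 2.27.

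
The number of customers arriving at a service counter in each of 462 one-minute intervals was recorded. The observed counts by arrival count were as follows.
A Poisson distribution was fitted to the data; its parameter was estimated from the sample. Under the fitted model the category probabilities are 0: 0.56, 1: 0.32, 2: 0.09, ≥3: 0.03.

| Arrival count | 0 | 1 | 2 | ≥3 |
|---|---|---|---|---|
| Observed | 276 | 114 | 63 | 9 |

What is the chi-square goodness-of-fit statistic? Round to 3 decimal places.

21.639

Expected counts E_i = n·p_i: 462×0.56 = 258.72, 462×0.32 = 147.84, 462×0.09 = 41.58, 462×0.03 = 13.86.
χ² = (276−258.72)²/258.72 + (114−147.84)²/147.84 + (63−41.58)²/41.58 + (9−13.86)²/13.86
   = 1.1541 + 7.7458 + 11.0345 + 1.7042
Sum = 21.639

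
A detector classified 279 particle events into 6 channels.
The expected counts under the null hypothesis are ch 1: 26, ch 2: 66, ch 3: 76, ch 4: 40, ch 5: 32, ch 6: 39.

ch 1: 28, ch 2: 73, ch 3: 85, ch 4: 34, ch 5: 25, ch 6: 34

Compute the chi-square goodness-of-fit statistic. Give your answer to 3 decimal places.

cat         O        E   (O−E)²/E
ch 1       28       26     0.1538
ch 2       73       66     0.7424
ch 3       85       76     1.0658
ch 4       34       40     0.9000
ch 5       25       32     1.5313
ch 6       34       39     0.6410
Sum = 5.034

5.034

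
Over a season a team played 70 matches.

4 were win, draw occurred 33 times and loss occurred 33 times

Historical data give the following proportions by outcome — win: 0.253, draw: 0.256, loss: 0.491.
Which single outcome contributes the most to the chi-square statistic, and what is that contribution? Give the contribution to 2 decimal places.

draw, 12.69

Expected counts E_i = n·p_i: 70×0.253 = 17.71, 70×0.256 = 17.92, 70×0.491 = 34.37.
χ² = (4−17.71)²/17.71 + (33−17.92)²/17.92 + (33−34.37)²/34.37
   = 10.613 + 12.690 + 0.055
The largest term is for draw: 12.69.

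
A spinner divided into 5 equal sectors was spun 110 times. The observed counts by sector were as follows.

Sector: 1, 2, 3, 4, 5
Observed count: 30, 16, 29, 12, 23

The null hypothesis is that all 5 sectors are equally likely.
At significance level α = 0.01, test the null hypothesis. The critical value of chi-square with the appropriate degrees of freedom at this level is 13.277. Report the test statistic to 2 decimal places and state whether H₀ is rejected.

Under H₀ each category has probability 1/5, so each expected count is 110/5 = 22.
χ² = (30−22)²/22 + (16−22)²/22 + (29−22)²/22 + (12−22)²/22 + (23−22)²/22
   = 2.909 + 1.636 + 2.227 + 4.545 + 0.045
Sum = 11.36
df = 4. Since 11.36 < 13.277, we do not reject H₀.

11.36; do not reject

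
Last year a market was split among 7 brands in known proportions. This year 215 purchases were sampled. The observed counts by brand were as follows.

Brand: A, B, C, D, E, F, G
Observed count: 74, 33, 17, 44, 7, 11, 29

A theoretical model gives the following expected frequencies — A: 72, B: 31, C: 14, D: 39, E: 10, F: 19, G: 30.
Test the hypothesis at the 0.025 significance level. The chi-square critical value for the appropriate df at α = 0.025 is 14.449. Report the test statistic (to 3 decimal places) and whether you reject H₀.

χ² = (74−72)²/72 + (33−31)²/31 + (17−14)²/14 + (44−39)²/39 + (7−10)²/10 + (11−19)²/19 + (29−30)²/30
   = 0.0556 + 0.1290 + 0.6429 + 0.6410 + 0.9000 + 3.3684 + 0.0333
Sum = 5.770
df = 6. Since 5.770 < 14.449, we do not reject H₀.

5.770; do not reject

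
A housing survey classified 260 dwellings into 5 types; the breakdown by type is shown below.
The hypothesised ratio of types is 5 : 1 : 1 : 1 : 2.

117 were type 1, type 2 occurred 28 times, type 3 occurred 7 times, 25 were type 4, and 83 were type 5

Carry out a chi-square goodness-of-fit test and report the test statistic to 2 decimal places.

33.86

Ratio total = 10. Expected counts: 260×5/10 = 130, 260×1/10 = 26, 260×1/10 = 26, 260×1/10 = 26, 260×2/10 = 52.
χ² = (117−130)²/130 + (28−26)²/26 + (7−26)²/26 + (25−26)²/26 + (83−52)²/52
   = 1.300 + 0.154 + 13.885 + 0.038 + 18.481
Sum = 33.86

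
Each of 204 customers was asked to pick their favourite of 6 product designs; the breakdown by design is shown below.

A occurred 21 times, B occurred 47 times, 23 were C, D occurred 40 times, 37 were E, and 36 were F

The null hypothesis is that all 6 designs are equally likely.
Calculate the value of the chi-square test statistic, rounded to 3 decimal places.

14.941

Under H₀ each category has probability 1/6, so each expected count is 204/6 = 34.
cat         O        E   (O−E)²/E
A          21       34     4.9706
B          47       34     4.9706
C          23       34     3.5588
D          40       34     1.0588
E          37       34     0.2647
F          36       34     0.1176
Sum = 14.941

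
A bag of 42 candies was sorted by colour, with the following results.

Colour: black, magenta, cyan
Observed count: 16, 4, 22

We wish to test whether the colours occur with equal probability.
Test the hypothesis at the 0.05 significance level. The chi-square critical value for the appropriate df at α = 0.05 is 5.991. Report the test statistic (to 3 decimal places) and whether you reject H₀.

Expected count for each of the 3 categories: 42/3 = 14.
black: (16 − 14)²/14 = 4/14 = 0.2857
magenta: (4 − 14)²/14 = 100/14 = 7.1429
cyan: (22 − 14)²/14 = 64/14 = 4.5714
Sum = 12.000
df = 2. Since 12.000 > 5.991, we reject H₀.

12.000; reject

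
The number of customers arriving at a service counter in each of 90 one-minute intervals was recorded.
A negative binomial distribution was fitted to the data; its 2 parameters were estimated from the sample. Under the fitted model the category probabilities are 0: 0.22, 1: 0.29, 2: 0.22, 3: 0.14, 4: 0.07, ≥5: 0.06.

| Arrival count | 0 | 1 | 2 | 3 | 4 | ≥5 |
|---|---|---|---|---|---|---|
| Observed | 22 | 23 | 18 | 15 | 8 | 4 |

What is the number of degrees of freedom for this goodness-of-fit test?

There are k = 6 categories and 2 parameters estimated from the data, so df = 6 − 1 − 2 = 3.

3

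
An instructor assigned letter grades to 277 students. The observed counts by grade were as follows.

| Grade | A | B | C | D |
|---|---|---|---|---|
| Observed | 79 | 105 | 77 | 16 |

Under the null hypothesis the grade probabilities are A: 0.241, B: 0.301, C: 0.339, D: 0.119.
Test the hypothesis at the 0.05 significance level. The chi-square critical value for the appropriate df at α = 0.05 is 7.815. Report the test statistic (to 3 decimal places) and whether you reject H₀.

19.625; reject

Expected counts E_i = n·p_i: 277×0.241 = 66.757, 277×0.301 = 83.377, 277×0.339 = 93.903, 277×0.119 = 32.963.
χ² = (79−66.757)²/66.757 + (105−83.377)²/83.377 + (77−93.903)²/93.903 + (16−32.963)²/32.963
   = 2.2453 + 5.6077 + 3.0426 + 8.7293
Sum = 19.625
df = 3. Since 19.625 > 7.815, we reject H₀.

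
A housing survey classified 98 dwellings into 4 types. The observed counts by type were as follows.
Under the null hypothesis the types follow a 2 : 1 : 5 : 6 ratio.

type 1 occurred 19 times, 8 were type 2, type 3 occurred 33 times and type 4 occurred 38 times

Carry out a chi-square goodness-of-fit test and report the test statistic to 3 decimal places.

2.424

Ratio total = 14. Expected counts: 98×2/14 = 14, 98×1/14 = 7, 98×5/14 = 35, 98×6/14 = 42.
type 1: (19 − 14)²/14 = 25/14 = 1.7857
type 2: (8 − 7)²/7 = 1/7 = 0.1429
type 3: (33 − 35)²/35 = 4/35 = 0.1143
type 4: (38 − 42)²/42 = 16/42 = 0.3810
Sum = 2.424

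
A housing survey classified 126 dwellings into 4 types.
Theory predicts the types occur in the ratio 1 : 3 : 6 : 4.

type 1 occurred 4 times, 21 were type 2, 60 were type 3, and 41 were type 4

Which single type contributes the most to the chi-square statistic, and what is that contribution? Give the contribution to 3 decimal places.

type 1, 2.778

Ratio total = 14. Expected counts: 126×1/14 = 9, 126×3/14 = 27, 126×6/14 = 54, 126×4/14 = 36.
χ² = (4−9)²/9 + (21−27)²/27 + (60−54)²/54 + (41−36)²/36
   = 2.7778 + 1.3333 + 0.6667 + 0.6944
The largest term is for type 1: 2.778.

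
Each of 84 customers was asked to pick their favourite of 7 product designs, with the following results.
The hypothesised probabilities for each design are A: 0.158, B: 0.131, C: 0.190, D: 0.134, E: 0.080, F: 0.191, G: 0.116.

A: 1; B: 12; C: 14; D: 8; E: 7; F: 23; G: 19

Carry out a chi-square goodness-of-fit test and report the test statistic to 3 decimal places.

24.440

Expected counts E_i = n·p_i: 84×0.158 = 13.272, 84×0.131 = 11.004, 84×0.190 = 15.96, 84×0.134 = 11.256, 84×0.080 = 6.72, 84×0.191 = 16.044, 84×0.116 = 9.744.
cat         O        E   (O−E)²/E
A           1   13.272    11.3473
B          12   11.004     0.0902
C          14    15.96     0.2407
D           8   11.256     0.9419
E           7     6.72     0.0117
F          23   16.044     3.0158
G          19    9.744     8.7924
Sum = 24.440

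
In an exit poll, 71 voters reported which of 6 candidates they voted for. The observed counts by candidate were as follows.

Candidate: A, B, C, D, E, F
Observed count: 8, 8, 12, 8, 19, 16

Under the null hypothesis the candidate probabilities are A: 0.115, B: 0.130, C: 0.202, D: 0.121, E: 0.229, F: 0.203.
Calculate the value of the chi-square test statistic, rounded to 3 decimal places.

1.227

Expected counts E_i = n·p_i: 71×0.115 = 8.165, 71×0.130 = 9.23, 71×0.202 = 14.342, 71×0.121 = 8.591, 71×0.229 = 16.259, 71×0.203 = 14.413.
A: (8 − 8.165)²/8.165 = 0.027225/8.165 = 0.0033
B: (8 − 9.23)²/9.23 = 1.5129/9.23 = 0.1639
C: (12 − 14.342)²/14.342 = 5.484964/14.342 = 0.3824
D: (8 − 8.591)²/8.591 = 0.349281/8.591 = 0.0407
E: (19 − 16.259)²/16.259 = 7.513081/16.259 = 0.4621
F: (16 − 14.413)²/14.413 = 2.518569/14.413 = 0.1747
Sum = 1.227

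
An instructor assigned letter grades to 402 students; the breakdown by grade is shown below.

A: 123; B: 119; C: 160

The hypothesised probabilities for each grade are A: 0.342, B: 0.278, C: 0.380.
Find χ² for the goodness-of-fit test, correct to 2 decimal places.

Expected counts E_i = n·p_i: 402×0.342 = 137.484, 402×0.278 = 111.756, 402×0.380 = 152.76.
χ² = (123−137.484)²/137.484 + (119−111.756)²/111.756 + (160−152.76)²/152.76
   = 1.526 + 0.470 + 0.343
Sum = 2.34

2.34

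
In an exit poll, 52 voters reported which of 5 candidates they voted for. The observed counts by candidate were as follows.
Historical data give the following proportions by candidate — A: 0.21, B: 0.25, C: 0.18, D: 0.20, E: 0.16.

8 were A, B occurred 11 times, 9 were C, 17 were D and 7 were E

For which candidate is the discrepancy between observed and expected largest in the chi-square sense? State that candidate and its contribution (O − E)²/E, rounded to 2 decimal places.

D, 4.19

Expected counts E_i = n·p_i: 52×0.21 = 10.92, 52×0.25 = 13, 52×0.18 = 9.36, 52×0.20 = 10.4, 52×0.16 = 8.32.
A: (8 − 10.92)²/10.92 = 8.5264/10.92 = 0.781
B: (11 − 13)²/13 = 4/13 = 0.308
C: (9 − 9.36)²/9.36 = 0.1296/9.36 = 0.014
D: (17 − 10.4)²/10.4 = 43.56/10.4 = 4.188
E: (7 − 8.32)²/8.32 = 1.7424/8.32 = 0.209
The largest term is for D: 4.19.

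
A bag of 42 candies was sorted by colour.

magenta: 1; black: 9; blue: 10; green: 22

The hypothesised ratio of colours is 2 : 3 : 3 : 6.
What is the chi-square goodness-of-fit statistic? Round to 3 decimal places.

Ratio total = 14. Expected counts: 42×2/14 = 6, 42×3/14 = 9, 42×3/14 = 9, 42×6/14 = 18.
cat          O        E   (O−E)²/E
magenta      1        6     4.1667
black        9        9     0.0000
blue        10        9     0.1111
green       22       18     0.8889
Sum = 5.167

5.167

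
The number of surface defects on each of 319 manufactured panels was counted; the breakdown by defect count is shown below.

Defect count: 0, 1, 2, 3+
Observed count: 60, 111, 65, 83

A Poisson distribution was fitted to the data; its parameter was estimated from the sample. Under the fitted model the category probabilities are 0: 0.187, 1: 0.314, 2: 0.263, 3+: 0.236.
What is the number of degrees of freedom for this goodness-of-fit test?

2

There are k = 4 categories and 1 parameter estimated from the data, so df = 4 − 1 − 1 = 2.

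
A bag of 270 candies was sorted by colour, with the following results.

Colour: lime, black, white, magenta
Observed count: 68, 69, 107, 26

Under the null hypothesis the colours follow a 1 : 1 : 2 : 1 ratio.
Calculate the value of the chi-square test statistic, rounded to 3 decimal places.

Ratio total = 5. Expected counts: 270×1/5 = 54, 270×1/5 = 54, 270×2/5 = 108, 270×1/5 = 54.
χ² = (68−54)²/54 + (69−54)²/54 + (107−108)²/108 + (26−54)²/54
   = 3.6296 + 4.1667 + 0.0093 + 14.5185
Sum = 22.324

22.324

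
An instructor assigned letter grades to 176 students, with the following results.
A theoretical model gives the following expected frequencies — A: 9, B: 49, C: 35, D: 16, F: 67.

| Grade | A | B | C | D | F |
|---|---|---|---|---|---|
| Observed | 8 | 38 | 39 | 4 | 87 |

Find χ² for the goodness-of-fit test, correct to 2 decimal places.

χ² = (8−9)²/9 + (38−49)²/49 + (39−35)²/35 + (4−16)²/16 + (87−67)²/67
   = 0.111 + 2.469 + 0.457 + 9.000 + 5.970
Sum = 18.01

18.01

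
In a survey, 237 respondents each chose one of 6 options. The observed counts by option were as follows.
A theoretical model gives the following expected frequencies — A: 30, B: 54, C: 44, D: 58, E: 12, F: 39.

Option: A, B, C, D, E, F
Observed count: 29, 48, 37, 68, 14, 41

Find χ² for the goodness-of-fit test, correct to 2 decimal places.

A: (29 − 30)²/30 = 1/30 = 0.033
B: (48 − 54)²/54 = 36/54 = 0.667
C: (37 − 44)²/44 = 49/44 = 1.114
D: (68 − 58)²/58 = 100/58 = 1.724
E: (14 − 12)²/12 = 4/12 = 0.333
F: (41 − 39)²/39 = 4/39 = 0.103
Sum = 3.97

3.97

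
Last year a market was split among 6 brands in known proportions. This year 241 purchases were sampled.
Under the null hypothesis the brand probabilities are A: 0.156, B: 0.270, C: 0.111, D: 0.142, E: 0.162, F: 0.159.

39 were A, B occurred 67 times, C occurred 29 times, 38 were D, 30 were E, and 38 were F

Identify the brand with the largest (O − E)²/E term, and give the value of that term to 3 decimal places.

Expected counts E_i = n·p_i: 241×0.156 = 37.596, 241×0.270 = 65.07, 241×0.111 = 26.751, 241×0.142 = 34.222, 241×0.162 = 39.042, 241×0.159 = 38.319.
cat         O        E   (O−E)²/E
A          39   37.596     0.0524
B          67    65.07     0.0572
C          29   26.751     0.1891
D          38   34.222     0.4171
E          30   39.042     2.0941
F          38   38.319     0.0027
The largest term is for E: 2.094.

E, 2.094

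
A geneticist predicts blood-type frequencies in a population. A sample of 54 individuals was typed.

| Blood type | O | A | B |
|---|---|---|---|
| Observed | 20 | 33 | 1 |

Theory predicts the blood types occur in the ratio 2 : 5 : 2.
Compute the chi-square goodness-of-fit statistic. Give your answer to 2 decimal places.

Ratio total = 9. Expected counts: 54×2/9 = 12, 54×5/9 = 30, 54×2/9 = 12.
χ² = (20−12)²/12 + (33−30)²/30 + (1−12)²/12
   = 5.333 + 0.300 + 10.083
Sum = 15.72

15.72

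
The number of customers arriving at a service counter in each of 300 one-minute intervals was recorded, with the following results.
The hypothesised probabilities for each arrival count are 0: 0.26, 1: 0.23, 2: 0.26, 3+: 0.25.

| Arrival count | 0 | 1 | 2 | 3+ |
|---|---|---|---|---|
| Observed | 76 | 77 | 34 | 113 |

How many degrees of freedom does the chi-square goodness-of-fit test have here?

3

There are k = 4 categories and no parameters were estimated from the data, so df = 4 − 1 = 3.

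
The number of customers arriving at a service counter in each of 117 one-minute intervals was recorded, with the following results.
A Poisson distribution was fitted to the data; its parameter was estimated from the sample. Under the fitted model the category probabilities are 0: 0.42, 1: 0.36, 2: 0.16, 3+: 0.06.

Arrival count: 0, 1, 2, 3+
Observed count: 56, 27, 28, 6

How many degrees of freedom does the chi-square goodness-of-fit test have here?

2

There are k = 4 categories and 1 parameter estimated from the data, so df = 4 − 1 − 1 = 2.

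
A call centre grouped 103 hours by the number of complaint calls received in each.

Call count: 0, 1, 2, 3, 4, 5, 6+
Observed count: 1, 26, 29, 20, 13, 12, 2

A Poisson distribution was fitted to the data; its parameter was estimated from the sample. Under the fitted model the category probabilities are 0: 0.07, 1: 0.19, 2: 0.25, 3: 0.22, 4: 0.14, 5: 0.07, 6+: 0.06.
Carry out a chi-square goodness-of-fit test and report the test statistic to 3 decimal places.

Expected counts E_i = n·p_i: 103×0.07 = 7.21, 103×0.19 = 19.57, 103×0.25 = 25.75, 103×0.22 = 22.66, 103×0.14 = 14.42, 103×0.07 = 7.21, 103×0.06 = 6.18.
0: (1 − 7.21)²/7.21 = 38.5641/7.21 = 5.3487
1: (26 − 19.57)²/19.57 = 41.3449/19.57 = 2.1127
2: (29 − 25.75)²/25.75 = 10.5625/25.75 = 0.4102
3: (20 − 22.66)²/22.66 = 7.0756/22.66 = 0.3123
4: (13 − 14.42)²/14.42 = 2.0164/14.42 = 0.1398
5: (12 − 7.21)²/7.21 = 22.9441/7.21 = 3.1823
6+: (2 − 6.18)²/6.18 = 17.4724/6.18 = 2.8272
Sum = 14.333

14.333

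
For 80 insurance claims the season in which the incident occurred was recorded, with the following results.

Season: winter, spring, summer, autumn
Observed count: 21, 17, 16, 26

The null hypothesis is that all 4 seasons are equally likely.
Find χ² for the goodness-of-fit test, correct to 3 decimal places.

Under H₀ each category has probability 1/4, so each expected count is 80/4 = 20.
winter: (21 − 20)²/20 = 1/20 = 0.0500
spring: (17 − 20)²/20 = 9/20 = 0.4500
summer: (16 − 20)²/20 = 16/20 = 0.8000
autumn: (26 − 20)²/20 = 36/20 = 1.8000
Sum = 3.100

3.100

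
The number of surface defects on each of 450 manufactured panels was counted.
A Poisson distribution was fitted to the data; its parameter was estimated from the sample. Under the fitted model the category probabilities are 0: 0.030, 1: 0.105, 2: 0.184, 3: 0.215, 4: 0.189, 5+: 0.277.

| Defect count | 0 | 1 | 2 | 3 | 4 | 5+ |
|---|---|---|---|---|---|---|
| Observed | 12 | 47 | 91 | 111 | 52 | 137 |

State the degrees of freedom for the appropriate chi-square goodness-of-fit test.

There are k = 6 categories and 1 parameter estimated from the data, so df = 6 − 1 − 1 = 4.

4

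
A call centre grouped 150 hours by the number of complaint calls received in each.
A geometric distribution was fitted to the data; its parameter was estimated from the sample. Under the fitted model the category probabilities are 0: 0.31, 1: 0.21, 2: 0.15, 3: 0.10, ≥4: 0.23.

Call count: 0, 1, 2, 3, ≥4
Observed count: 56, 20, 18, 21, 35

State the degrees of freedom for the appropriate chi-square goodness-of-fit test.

3

There are k = 5 categories and 1 parameter estimated from the data, so df = 5 − 1 − 1 = 3.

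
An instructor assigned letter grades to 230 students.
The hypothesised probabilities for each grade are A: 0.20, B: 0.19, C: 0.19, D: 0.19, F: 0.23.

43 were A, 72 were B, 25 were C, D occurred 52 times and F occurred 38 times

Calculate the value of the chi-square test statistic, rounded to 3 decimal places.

Expected counts E_i = n·p_i: 230×0.20 = 46, 230×0.19 = 43.7, 230×0.19 = 43.7, 230×0.19 = 43.7, 230×0.23 = 52.9.
cat         O        E   (O−E)²/E
A          43       46     0.1957
B          72     43.7    18.3270
C          25     43.7     8.0021
D          52     43.7     1.5764
F          38     52.9     4.1968
Sum = 32.298

32.298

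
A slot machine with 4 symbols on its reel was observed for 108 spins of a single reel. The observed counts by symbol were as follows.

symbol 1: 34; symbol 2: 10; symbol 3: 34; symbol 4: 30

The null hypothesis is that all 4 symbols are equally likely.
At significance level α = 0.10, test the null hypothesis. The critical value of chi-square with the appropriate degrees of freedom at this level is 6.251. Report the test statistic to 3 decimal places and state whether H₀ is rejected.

Under H₀ each category has probability 1/4, so each expected count is 108/4 = 27.
χ² = (34−27)²/27 + (10−27)²/27 + (34−27)²/27 + (30−27)²/27
   = 1.8148 + 10.7037 + 1.8148 + 0.3333
Sum = 14.667
df = 3. Since 14.667 > 6.251, we reject H₀.

14.667; reject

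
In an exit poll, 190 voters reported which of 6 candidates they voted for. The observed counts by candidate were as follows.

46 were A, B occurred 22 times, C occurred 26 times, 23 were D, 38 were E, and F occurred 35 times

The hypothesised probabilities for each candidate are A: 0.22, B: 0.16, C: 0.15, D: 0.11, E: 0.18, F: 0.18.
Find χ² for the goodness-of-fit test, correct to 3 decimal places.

Expected counts E_i = n·p_i: 190×0.22 = 41.8, 190×0.16 = 30.4, 190×0.15 = 28.5, 190×0.11 = 20.9, 190×0.18 = 34.2, 190×0.18 = 34.2.
cat         O        E   (O−E)²/E
A          46     41.8     0.4220
B          22     30.4     2.3211
C          26     28.5     0.2193
D          23     20.9     0.2110
E          38     34.2     0.4222
F          35     34.2     0.0187
Sum = 3.614

3.614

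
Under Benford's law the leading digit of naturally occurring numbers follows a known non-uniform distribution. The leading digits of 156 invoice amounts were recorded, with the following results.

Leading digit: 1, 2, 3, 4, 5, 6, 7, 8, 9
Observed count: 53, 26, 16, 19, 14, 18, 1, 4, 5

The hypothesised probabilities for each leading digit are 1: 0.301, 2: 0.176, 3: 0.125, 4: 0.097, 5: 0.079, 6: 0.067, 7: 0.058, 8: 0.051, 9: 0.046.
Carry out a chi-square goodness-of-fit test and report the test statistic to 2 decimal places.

17.94

Expected counts E_i = n·p_i: 156×0.301 = 46.956, 156×0.176 = 27.456, 156×0.125 = 19.5, 156×0.097 = 15.132, 156×0.079 = 12.324, 156×0.067 = 10.452, 156×0.058 = 9.048, 156×0.051 = 7.956, 156×0.046 = 7.176.
χ² = (53−46.956)²/46.956 + (26−27.456)²/27.456 + (16−19.5)²/19.5 + (19−15.132)²/15.132 + (14−12.324)²/12.324 + (18−10.452)²/10.452 + (1−9.048)²/9.048 + (4−7.956)²/7.956 + (5−7.176)²/7.176
   = 0.778 + 0.077 + 0.628 + 0.989 + 0.228 + 5.451 + 7.159 + 1.967 + 0.660
Sum = 17.94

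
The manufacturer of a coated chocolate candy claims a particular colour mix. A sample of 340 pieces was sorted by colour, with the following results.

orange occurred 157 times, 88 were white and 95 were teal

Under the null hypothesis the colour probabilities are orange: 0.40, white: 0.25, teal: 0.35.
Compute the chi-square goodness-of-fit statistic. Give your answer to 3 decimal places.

Expected counts E_i = n·p_i: 340×0.40 = 136, 340×0.25 = 85, 340×0.35 = 119.
cat         O        E   (O−E)²/E
orange    157      136     3.2426
white      88       85     0.1059
teal       95      119     4.8403
Sum = 8.189

8.189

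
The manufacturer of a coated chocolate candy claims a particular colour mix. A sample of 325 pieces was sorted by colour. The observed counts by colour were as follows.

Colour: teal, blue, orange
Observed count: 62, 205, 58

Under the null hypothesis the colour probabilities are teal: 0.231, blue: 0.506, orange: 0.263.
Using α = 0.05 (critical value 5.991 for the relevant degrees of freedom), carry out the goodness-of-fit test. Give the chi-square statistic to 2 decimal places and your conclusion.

21.11; reject

Expected counts E_i = n·p_i: 325×0.231 = 75.075, 325×0.506 = 164.45, 325×0.263 = 85.475.
χ² = (62−75.075)²/75.075 + (205−164.45)²/164.45 + (58−85.475)²/85.475
   = 2.277 + 9.999 + 8.832
Sum = 21.11
df = 2. Since 21.11 > 5.991, we reject H₀.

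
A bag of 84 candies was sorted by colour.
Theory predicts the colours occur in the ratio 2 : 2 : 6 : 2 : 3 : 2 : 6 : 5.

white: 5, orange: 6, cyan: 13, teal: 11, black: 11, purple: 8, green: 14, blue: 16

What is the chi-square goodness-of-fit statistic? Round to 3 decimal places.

7.789

Ratio total = 28. Expected counts: 84×2/28 = 6, 84×2/28 = 6, 84×6/28 = 18, 84×2/28 = 6, 84×3/28 = 9, 84×2/28 = 6, 84×6/28 = 18, 84×5/28 = 15.
cat         O        E   (O−E)²/E
white       5        6     0.1667
orange      6        6     0.0000
cyan       13       18     1.3889
teal       11        6     4.1667
black      11        9     0.4444
purple      8        6     0.6667
green      14       18     0.8889
blue       16       15     0.0667
Sum = 7.789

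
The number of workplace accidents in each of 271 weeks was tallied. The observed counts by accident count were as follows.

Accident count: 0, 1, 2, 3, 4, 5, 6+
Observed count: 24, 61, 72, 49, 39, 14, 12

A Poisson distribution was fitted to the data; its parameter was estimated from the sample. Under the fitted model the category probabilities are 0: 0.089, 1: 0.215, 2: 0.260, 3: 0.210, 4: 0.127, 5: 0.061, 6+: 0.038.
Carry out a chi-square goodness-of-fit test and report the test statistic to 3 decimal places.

2.541

Expected counts E_i = n·p_i: 271×0.089 = 24.119, 271×0.215 = 58.265, 271×0.260 = 70.46, 271×0.210 = 56.91, 271×0.127 = 34.417, 271×0.061 = 16.531, 271×0.038 = 10.298.
cat         O        E   (O−E)²/E
0          24   24.119     0.0006
1          61   58.265     0.1284
2          72    70.46     0.0337
3          49    56.91     1.0994
4          39   34.417     0.6103
5          14   16.531     0.3875
6+         12   10.298     0.2813
Sum = 2.541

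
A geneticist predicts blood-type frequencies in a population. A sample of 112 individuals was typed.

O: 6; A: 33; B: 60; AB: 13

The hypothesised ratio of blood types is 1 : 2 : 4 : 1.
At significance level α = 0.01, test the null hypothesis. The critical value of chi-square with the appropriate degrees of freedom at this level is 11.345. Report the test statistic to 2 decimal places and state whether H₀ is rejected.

Ratio total = 8. Expected counts: 112×1/8 = 14, 112×2/8 = 28, 112×4/8 = 56, 112×1/8 = 14.
cat         O        E   (O−E)²/E
O           6       14      4.571
A          33       28      0.893
B          60       56      0.286
AB         13       14      0.071
Sum = 5.82
df = 3. Since 5.82 < 11.345, we do not reject H₀.

5.82; do not reject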